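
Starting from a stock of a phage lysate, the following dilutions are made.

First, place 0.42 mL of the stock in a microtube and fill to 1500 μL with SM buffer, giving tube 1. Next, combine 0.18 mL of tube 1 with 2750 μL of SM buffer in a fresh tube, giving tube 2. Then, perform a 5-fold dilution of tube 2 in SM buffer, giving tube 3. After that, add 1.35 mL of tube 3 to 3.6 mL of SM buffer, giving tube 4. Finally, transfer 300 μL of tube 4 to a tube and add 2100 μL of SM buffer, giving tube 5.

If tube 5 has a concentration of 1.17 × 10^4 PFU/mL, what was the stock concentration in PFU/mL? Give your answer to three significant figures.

Step 1: 0.42 mL brought to 1500 μL → factor 1.5/0.42 = 3.5714
Step 2: 0.18 mL + 2750 μL = 2.93 mL total → factor 2.93/0.18 = 16.278
Step 3: 5-fold → factor 5
Step 4: 1.35 mL + 3.6 mL = 4.95 mL total → factor 4.95/1.35 = 3.6667
Step 5: 300 μL + 2100 μL = 2400 μL total → factor 2400/300 = 8
Overall dilution factor = 3.5714 × 16.278 × 5 × 3.6667 × 8 = 8526.5
Stock = 1.17 × 10^4 PFU/mL × 8526.5 = 9.98 × 10^7 PFU/mL

9.98 × 10^7 PFU/mL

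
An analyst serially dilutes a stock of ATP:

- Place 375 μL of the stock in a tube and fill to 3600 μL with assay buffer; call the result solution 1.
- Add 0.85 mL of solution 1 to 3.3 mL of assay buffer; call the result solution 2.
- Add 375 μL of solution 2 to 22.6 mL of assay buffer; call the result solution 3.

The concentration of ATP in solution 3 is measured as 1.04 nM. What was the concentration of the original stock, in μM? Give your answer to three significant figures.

2.99 μM

Step 1: 375 μL brought to 3600 μL → factor 3600/375 = 9.6
Step 2: 0.85 mL + 3.3 mL = 4.15 mL total → factor 4.15/0.85 = 4.8824
Step 3: 375 μL + 22.6 mL = 22975 μL total → factor 22975/375 = 61.267
Overall dilution factor = 9.6 × 4.8824 × 61.267 = 2871.6
Stock = 1.04 nM × 2871.6 = 2986 nM = 2.99 μM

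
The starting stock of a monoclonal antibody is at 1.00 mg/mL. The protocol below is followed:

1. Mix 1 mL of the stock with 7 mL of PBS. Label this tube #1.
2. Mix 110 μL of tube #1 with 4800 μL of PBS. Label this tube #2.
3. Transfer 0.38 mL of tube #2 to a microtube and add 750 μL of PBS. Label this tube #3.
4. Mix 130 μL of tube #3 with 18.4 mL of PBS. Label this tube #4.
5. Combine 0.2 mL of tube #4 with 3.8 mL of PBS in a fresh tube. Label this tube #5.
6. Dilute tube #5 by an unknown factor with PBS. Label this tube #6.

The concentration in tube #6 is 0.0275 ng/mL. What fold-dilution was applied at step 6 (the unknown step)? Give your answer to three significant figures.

Step 1: 1 mL + 7 mL = 8 mL total → factor 8/1 = 8
Step 2: 110 μL + 4800 μL = 4910 μL total → factor 4910/110 = 44.636
Step 3: 0.38 mL + 750 μL = 1.13 mL total → factor 1.13/0.38 = 2.9737
Step 4: 130 μL + 18.4 mL = 18530 μL total → factor 18530/130 = 142.54
Step 5: 0.2 mL + 3.8 mL = 4 mL total → factor 4/0.2 = 20
Step 6: unknown factor x
Product of known-step factors = 3.0272 × 10^6
Overall factor = 1.00 mg/mL / (0.0275 ng/mL) = 3.6364 × 10^7
x = 3.6364 × 10^7 / 3.0272 × 10^6 = 12.0

12.0-fold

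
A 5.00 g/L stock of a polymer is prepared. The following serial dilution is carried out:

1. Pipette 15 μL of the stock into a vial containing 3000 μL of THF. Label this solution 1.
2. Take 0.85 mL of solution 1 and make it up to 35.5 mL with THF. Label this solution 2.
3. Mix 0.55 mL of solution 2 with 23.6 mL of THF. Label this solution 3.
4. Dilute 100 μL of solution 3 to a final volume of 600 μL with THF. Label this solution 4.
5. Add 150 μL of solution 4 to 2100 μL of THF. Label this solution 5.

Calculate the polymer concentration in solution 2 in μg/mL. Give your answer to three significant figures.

Step 1: 15 μL + 3000 μL = 3015 μL total → factor 3015/15 = 201
Step 2: 0.85 mL brought to 35.5 mL → factor 35.5/0.85 = 41.765
Dilution factor through solution 2 = 201 × 41.765 = 8394.7
[solution 2] = 5.00 g/L / 8394.7 = 0.0005956 g/L = 0.596 μg/mL

0.596 μg/mL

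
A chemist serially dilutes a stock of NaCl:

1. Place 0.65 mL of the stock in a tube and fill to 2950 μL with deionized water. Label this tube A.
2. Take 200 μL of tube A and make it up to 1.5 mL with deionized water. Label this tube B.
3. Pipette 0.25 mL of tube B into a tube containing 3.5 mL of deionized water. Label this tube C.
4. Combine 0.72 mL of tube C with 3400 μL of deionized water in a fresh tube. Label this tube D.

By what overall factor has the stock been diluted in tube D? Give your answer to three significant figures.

2.92 × 10^3

Step 1: 0.65 mL brought to 2950 μL → factor 2.95/0.65 = 4.5385
Step 2: 200 μL brought to 1.5 mL → factor 1500/200 = 7.5
Step 3: 0.25 mL + 3.5 mL = 3.75 mL total → factor 3.75/0.25 = 15
Step 4: 0.72 mL + 3400 μL = 4.12 mL total → factor 4.12/0.72 = 5.7222
Overall dilution factor = 4.5385 × 7.5 × 15 × 5.7222 = 2921.6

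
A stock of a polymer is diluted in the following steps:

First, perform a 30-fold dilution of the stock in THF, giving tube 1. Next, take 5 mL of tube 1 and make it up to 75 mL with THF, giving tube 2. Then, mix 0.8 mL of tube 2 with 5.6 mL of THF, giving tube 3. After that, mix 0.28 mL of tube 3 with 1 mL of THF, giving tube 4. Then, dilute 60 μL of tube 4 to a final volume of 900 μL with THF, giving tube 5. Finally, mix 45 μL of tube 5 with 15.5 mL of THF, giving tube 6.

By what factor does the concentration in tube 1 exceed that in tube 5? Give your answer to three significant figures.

Step 1: 30-fold → factor 30
Step 2: 5 mL brought to 75 mL → factor 75/5 = 15
Step 3: 0.8 mL + 5.6 mL = 6.4 mL total → factor 6.4/0.8 = 8
Step 4: 0.28 mL + 1 mL = 1.28 mL total → factor 1.28/0.28 = 4.5714
Step 5: 60 μL brought to 900 μL → factor 900/60 = 15
Dilution factor to tube 1 = 30; to tube 5 = 2.4686 × 10^5
[tube 1]/[tube 5] = (factor to tube 5)/(factor to tube 1) = 2.4686 × 10^5/30 = 8.23 × 10^3

8.23 × 10^3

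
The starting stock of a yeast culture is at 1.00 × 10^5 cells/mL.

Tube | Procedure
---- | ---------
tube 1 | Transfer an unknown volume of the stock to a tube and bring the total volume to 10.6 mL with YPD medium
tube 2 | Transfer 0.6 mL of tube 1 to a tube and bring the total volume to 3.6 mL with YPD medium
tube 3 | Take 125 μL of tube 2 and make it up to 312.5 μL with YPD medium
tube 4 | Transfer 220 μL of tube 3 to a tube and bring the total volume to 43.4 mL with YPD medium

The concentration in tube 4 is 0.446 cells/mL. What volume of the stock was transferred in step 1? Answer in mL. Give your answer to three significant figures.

0.140 mL

Step 1: v brought to 10.6 mL → factor = 10.6 mL/v
Step 2: 0.6 mL brought to 3.6 mL → factor 3.6/0.6 = 6
Step 3: 125 μL brought to 312.5 μL → factor 312.5/125 = 2.5
Step 4: 220 μL brought to 43.4 mL → factor 43400/220 = 197.27
Product of known-step factors = 2959.1
Overall factor = 1.00 × 10^5 cells/mL / (0.446 cells/mL) = 2.2422 × 10^5
Step-1 factor = 2.2422 × 10^5 / 2959.1 = 75.772
v = 10.6 mL / 75.772 = 0.140 mL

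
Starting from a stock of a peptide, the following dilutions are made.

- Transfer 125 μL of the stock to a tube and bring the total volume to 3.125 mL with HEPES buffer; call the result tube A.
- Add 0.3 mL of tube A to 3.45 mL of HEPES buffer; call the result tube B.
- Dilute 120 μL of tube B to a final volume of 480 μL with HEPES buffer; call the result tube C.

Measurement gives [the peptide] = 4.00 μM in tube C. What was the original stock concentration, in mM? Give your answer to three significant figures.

5.00 mM

Step 1: 125 μL brought to 3.125 mL → factor 3125/125 = 25
Step 2: 0.3 mL + 3.45 mL = 3.75 mL total → factor 3.75/0.3 = 12.5
Step 3: 120 μL brought to 480 μL → factor 480/120 = 4
Overall dilution factor = 25 × 12.5 × 4 = 1250
Stock = 4.00 μM × 1250 = 5000 μM = 5.00 mM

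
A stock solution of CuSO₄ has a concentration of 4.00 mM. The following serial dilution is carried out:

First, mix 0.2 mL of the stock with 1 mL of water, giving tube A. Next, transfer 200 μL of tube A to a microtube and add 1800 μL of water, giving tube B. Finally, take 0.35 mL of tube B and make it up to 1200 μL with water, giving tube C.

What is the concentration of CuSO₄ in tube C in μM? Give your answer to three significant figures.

Step 1: 0.2 mL + 1 mL = 1.2 mL total → factor 1.2/0.2 = 6
Step 2: 200 μL + 1800 μL = 2000 μL total → factor 2000/200 = 10
Step 3: 0.35 mL brought to 1200 μL → factor 1.2/0.35 = 3.4286
Overall dilution factor = 6 × 10 × 3.4286 = 205.71
Final = 4.00 mM / 205.71 = 0.01944 mM = 19.4 μM

19.4 μM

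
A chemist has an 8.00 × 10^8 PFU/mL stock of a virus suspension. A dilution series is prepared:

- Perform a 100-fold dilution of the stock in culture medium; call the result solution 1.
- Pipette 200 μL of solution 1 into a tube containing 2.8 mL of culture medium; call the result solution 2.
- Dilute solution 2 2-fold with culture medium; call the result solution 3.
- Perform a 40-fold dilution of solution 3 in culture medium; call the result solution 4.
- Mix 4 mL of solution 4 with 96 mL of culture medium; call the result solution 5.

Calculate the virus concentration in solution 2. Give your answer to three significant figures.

Step 1: 100-fold → factor 100
Step 2: 200 μL + 2.8 mL = 3000 μL total → factor 3000/200 = 15
Dilution factor through solution 2 = 100 × 15 = 1500
[solution 2] = 8.00 × 10^8 PFU/mL / 1500 = 5.33 × 10^5 PFU/mL

5.33 × 10^5 PFU/mL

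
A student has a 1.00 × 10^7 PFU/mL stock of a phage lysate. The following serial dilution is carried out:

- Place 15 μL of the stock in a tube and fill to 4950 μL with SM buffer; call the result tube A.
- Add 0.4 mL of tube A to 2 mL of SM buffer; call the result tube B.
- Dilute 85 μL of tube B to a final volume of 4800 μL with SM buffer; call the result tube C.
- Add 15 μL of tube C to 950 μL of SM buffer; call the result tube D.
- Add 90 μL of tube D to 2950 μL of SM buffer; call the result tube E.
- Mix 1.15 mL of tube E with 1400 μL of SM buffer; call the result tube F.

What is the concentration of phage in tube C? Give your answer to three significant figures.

89.4 PFU/mL

Step 1: 15 μL brought to 4950 μL → factor 4950/15 = 330
Step 2: 0.4 mL + 2 mL = 2.4 mL total → factor 2.4/0.4 = 6
Step 3: 85 μL brought to 4800 μL → factor 4800/85 = 56.471
Dilution factor through tube C = 330 × 6 × 56.471 = 1.1181 × 10^5
[tube C] = 1.00 × 10^7 PFU/mL / 1.1181 × 10^5 = 89.4 PFU/mL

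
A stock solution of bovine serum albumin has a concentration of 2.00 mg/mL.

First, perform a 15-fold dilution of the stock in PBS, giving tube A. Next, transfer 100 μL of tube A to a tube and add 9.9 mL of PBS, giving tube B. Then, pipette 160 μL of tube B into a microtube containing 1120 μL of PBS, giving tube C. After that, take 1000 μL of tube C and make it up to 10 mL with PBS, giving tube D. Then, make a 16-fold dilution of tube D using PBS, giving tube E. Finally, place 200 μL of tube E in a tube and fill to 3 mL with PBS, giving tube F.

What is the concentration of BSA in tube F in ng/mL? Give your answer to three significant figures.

0.0694 ng/mL

Step 1: 15-fold → factor 15
Step 2: 100 μL + 9.9 mL = 10000 μL total → factor 10000/100 = 100
Step 3: 160 μL + 1120 μL = 1280 μL total → factor 1280/160 = 8
Step 4: 1000 μL brought to 10 mL → factor 10000/1000 = 10
Step 5: 16-fold → factor 16
Step 6: 200 μL brought to 3 mL → factor 3000/200 = 15
Overall dilution factor = 15 × 100 × 8 × 10 × 16 × 15 = 2.88 × 10^7
Final = 2.00 mg/mL / 2.88 × 10^7 = 6.944 × 10^-8 mg/mL = 0.0694 ng/mL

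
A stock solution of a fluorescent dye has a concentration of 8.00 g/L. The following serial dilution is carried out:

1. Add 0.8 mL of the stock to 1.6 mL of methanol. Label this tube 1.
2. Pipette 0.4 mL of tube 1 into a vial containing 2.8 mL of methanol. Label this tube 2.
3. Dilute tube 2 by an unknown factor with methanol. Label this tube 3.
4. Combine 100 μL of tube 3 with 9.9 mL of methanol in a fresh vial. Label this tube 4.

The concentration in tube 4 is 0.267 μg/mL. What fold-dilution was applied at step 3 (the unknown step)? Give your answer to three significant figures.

Step 1: 0.8 mL + 1.6 mL = 2.4 mL total → factor 2.4/0.8 = 3
Step 2: 0.4 mL + 2.8 mL = 3.2 mL total → factor 3.2/0.4 = 8
Step 3: unknown factor x
Step 4: 100 μL + 9.9 mL = 10000 μL total → factor 10000/100 = 100
Product of known-step factors = 2400
Overall factor = 8.00 g/L / (0.267 μg/mL) = 29963
x = 29963 / 2400 = 12.5

12.5-fold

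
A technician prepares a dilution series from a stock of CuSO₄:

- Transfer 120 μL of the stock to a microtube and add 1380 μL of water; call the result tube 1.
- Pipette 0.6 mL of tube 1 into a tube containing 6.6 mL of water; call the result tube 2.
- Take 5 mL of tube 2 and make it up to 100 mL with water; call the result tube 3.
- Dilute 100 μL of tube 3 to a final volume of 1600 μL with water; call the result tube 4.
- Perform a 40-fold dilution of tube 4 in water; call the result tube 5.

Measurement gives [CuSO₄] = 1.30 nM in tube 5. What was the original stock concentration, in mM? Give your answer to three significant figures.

Step 1: 120 μL + 1380 μL = 1500 μL total → factor 1500/120 = 12.5
Step 2: 0.6 mL + 6.6 mL = 7.2 mL total → factor 7.2/0.6 = 12
Step 3: 5 mL brought to 100 mL → factor 100/5 = 20
Step 4: 100 μL brought to 1600 μL → factor 1600/100 = 16
Step 5: 40-fold → factor 40
Overall dilution factor = 12.5 × 12 × 20 × 16 × 40 = 1.92 × 10^6
Stock = 1.30 nM × 1.92 × 10^6 = 2.496 × 10^6 nM = 2.50 mM

2.50 mM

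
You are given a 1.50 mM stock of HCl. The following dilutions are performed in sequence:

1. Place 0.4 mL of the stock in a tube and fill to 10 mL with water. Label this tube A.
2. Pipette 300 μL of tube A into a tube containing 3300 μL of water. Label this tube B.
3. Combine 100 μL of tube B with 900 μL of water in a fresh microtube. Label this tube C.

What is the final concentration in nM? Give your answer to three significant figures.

Step 1: 0.4 mL brought to 10 mL → factor 10/0.4 = 25
Step 2: 300 μL + 3300 μL = 3600 μL total → factor 3600/300 = 12
Step 3: 100 μL + 900 μL = 1000 μL total → factor 1000/100 = 10
Overall dilution factor = 25 × 12 × 10 = 3000
Final = 1.50 mM / 3000 = 0.0005000 mM = 500 nM

500 nM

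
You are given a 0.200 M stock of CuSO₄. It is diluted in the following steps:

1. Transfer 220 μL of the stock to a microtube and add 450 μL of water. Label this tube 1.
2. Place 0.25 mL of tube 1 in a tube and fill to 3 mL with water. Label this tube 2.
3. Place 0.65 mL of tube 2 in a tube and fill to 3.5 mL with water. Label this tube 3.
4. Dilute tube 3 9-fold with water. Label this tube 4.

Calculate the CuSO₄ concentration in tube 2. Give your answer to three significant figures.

0.00547 M

Step 1: 220 μL + 450 μL = 670 μL total → factor 670/220 = 3.0455
Step 2: 0.25 mL brought to 3 mL → factor 3/0.25 = 12
Dilution factor through tube 2 = 3.0455 × 12 = 36.545
[tube 2] = 0.200 M / 36.545 = 0.00547 M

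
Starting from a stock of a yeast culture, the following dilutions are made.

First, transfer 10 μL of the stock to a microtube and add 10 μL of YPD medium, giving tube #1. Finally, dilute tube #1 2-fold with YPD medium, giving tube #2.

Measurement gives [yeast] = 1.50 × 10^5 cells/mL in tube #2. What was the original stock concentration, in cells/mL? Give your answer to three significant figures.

6.00 × 10^5 cells/mL

Step 1: 10 μL + 10 μL = 20 μL total → factor 20/10 = 2
Step 2: 2-fold → factor 2
Overall dilution factor = 2 × 2 = 4
Stock = 1.50 × 10^5 cells/mL × 4 = 6.00 × 10^5 cells/mL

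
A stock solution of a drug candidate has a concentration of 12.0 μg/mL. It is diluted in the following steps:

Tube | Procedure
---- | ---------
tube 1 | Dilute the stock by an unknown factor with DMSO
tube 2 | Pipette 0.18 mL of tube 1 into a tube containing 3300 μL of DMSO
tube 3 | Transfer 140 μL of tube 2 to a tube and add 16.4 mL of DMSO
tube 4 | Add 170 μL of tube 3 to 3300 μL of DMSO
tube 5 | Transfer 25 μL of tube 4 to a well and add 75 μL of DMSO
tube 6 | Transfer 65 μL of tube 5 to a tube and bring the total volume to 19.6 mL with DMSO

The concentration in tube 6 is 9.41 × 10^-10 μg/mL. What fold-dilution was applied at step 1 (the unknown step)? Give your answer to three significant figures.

Step 1: unknown factor x
Step 2: 0.18 mL + 3300 μL = 3.48 mL total → factor 3.48/0.18 = 19.333
Step 3: 140 μL + 16.4 mL = 16540 μL total → factor 16540/140 = 118.14
Step 4: 170 μL + 3300 μL = 3470 μL total → factor 3470/170 = 20.412
Step 5: 25 μL + 75 μL = 100 μL total → factor 100/25 = 4
Step 6: 65 μL brought to 19.6 mL → factor 19600/65 = 301.54
Product of known-step factors = 5.6234 × 10^7
Overall factor = 12.0 μg/mL / (9.41 × 10^-10 μg/mL) = 1.2752 × 10^10
x = 1.2752 × 10^10 / 5.6234 × 10^7 = 227

227-fold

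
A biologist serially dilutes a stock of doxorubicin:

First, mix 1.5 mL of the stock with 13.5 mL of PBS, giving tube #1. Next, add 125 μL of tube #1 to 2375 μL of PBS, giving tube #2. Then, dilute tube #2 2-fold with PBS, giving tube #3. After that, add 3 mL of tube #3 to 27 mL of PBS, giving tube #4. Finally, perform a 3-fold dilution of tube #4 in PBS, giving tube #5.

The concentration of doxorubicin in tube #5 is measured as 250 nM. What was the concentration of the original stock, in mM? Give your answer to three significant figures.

3.00 mM

Step 1: 1.5 mL + 13.5 mL = 15 mL total → factor 15/1.5 = 10
Step 2: 125 μL + 2375 μL = 2500 μL total → factor 2500/125 = 20
Step 3: 2-fold → factor 2
Step 4: 3 mL + 27 mL = 30 mL total → factor 30/3 = 10
Step 5: 3-fold → factor 3
Overall dilution factor = 10 × 20 × 2 × 10 × 3 = 12000
Stock = 250 nM × 12000 = 3.000 × 10^6 nM = 3.00 mM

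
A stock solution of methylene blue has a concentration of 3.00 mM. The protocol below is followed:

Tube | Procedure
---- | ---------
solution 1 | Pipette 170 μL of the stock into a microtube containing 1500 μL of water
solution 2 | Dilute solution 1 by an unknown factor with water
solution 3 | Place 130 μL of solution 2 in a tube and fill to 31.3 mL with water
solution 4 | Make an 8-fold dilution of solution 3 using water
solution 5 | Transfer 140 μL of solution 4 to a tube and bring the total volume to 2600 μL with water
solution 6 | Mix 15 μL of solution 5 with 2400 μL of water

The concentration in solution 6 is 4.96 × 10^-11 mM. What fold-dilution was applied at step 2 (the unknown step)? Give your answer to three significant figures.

Step 1: 170 μL + 1500 μL = 1670 μL total → factor 1670/170 = 9.8235
Step 2: unknown factor x
Step 3: 130 μL brought to 31.3 mL → factor 31300/130 = 240.77
Step 4: 8-fold → factor 8
Step 5: 140 μL brought to 2600 μL → factor 2600/140 = 18.571
Step 6: 15 μL + 2400 μL = 2415 μL total → factor 2415/15 = 161
Product of known-step factors = 5.6576 × 10^7
Overall factor = 3.00 mM / (4.96 × 10^-11 mM) = 6.0484 × 10^10
x = 6.0484 × 10^10 / 5.6576 × 10^7 = 1.07 × 10^3

1.07 × 10^3-fold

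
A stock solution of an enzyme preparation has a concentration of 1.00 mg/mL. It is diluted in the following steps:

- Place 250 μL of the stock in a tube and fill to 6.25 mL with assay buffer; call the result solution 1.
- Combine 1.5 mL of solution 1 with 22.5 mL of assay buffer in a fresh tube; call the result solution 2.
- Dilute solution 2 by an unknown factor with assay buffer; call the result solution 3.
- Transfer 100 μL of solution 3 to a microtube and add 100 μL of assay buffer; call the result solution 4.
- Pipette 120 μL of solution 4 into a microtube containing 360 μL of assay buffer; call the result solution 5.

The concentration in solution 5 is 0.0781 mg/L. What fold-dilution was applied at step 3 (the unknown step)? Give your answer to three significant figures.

4.00-fold

Step 1: 250 μL brought to 6.25 mL → factor 6250/250 = 25
Step 2: 1.5 mL + 22.5 mL = 24 mL total → factor 24/1.5 = 16
Step 3: unknown factor x
Step 4: 100 μL + 100 μL = 200 μL total → factor 200/100 = 2
Step 5: 120 μL + 360 μL = 480 μL total → factor 480/120 = 4
Product of known-step factors = 3200
Overall factor = 1.00 mg/mL / (0.0781 mg/L) = 12804
x = 12804 / 3200 = 4.00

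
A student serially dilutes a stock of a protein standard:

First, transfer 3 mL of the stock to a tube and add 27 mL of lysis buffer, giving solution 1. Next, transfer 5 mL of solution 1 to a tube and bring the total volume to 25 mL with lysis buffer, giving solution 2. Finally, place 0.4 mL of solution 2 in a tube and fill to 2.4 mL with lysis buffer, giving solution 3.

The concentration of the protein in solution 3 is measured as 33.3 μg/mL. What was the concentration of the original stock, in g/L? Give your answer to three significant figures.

Step 1: 3 mL + 27 mL = 30 mL total → factor 30/3 = 10
Step 2: 5 mL brought to 25 mL → factor 25/5 = 5
Step 3: 0.4 mL brought to 2.4 mL → factor 2.4/0.4 = 6
Overall dilution factor = 10 × 5 × 6 = 300
Stock = 33.3 μg/mL × 300 = 9990 μg/mL = 9.99 g/L

9.99 g/L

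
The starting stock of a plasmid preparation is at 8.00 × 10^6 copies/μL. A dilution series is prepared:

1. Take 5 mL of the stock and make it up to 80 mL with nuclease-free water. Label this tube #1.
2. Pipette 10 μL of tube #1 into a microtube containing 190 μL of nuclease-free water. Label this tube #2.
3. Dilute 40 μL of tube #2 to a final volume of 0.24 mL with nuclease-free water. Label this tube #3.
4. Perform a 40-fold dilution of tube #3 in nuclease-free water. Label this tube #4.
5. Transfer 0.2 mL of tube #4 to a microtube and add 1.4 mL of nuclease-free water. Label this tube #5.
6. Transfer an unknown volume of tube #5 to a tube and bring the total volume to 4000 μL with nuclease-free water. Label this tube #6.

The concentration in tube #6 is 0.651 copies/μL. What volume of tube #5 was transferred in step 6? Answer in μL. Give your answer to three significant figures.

Step 1: 5 mL brought to 80 mL → factor 80/5 = 16
Step 2: 10 μL + 190 μL = 200 μL total → factor 200/10 = 20
Step 3: 40 μL brought to 0.24 mL → factor 240/40 = 6
Step 4: 40-fold → factor 40
Step 5: 0.2 mL + 1.4 mL = 1.6 mL total → factor 1.6/0.2 = 8
Step 6: v brought to 4000 μL → factor = 4000 μL/v
Product of known-step factors = 6.144 × 10^5
Overall factor = 8.00 × 10^6 copies/μL / (0.651 copies/μL) = 1.2289 × 10^7
Step-6 factor = 1.2289 × 10^7 / 6.144 × 10^5 = 20.001
v = 4000 μL / 20.001 = 200 μL

200 μL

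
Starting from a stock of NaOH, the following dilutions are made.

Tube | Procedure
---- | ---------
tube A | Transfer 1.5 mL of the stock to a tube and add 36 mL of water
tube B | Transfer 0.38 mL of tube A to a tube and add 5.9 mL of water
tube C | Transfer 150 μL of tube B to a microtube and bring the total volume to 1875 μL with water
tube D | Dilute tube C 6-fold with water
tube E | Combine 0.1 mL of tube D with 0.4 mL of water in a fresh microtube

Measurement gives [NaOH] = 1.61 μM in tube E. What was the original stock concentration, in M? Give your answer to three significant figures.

0.249 M

Step 1: 1.5 mL + 36 mL = 37.5 mL total → factor 37.5/1.5 = 25
Step 2: 0.38 mL + 5.9 mL = 6.28 mL total → factor 6.28/0.38 = 16.526
Step 3: 150 μL brought to 1875 μL → factor 1875/150 = 12.5
Step 4: 6-fold → factor 6
Step 5: 0.1 mL + 0.4 mL = 0.5 mL total → factor 0.5/0.1 = 5
Overall dilution factor = 25 × 16.526 × 12.5 × 6 × 5 = 1.5493 × 10^5
Stock = 1.61 μM × 1.5493 × 10^5 = 2.494 × 10^5 μM = 0.249 M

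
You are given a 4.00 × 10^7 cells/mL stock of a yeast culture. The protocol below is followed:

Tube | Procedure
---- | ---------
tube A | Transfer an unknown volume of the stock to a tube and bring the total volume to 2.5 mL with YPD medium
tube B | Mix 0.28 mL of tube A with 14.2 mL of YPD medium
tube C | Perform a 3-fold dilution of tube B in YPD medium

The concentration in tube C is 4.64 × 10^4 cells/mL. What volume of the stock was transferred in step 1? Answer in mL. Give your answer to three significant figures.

0.450 mL

Step 1: v brought to 2.5 mL → factor = 2.5 mL/v
Step 2: 0.28 mL + 14.2 mL = 14.48 mL total → factor 14.48/0.28 = 51.714
Step 3: 3-fold → factor 3
Product of known-step factors = 155.14
Overall factor = 4.00 × 10^7 cells/mL / (4.64 × 10^4 cells/mL) = 862.07
Step-1 factor = 862.07 / 155.14 = 5.5566
v = 2.5 mL / 5.5566 = 0.450 mL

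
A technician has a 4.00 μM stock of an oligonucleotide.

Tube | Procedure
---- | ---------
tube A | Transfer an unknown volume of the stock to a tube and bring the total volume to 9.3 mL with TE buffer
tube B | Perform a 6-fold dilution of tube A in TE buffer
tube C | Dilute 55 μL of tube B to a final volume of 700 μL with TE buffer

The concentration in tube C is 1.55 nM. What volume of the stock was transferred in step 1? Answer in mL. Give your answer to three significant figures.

0.275 mL

Step 1: v brought to 9.3 mL → factor = 9.3 mL/v
Step 2: 6-fold → factor 6
Step 3: 55 μL brought to 700 μL → factor 700/55 = 12.727
Product of known-step factors = 76.364
Overall factor = 4.00 μM / (1.55 nM) = 2580.6
Step-1 factor = 2580.6 / 76.364 = 33.794
v = 9.3 mL / 33.794 = 0.275 mL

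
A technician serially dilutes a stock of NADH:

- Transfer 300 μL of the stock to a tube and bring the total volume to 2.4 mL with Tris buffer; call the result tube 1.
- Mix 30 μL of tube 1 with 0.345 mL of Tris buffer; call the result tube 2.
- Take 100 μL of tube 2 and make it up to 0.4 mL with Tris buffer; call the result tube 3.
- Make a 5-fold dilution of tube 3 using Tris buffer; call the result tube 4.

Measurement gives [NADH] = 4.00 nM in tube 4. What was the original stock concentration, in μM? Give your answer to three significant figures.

8.00 μM

Step 1: 300 μL brought to 2.4 mL → factor 2400/300 = 8
Step 2: 30 μL + 0.345 mL = 375 μL total → factor 375/30 = 12.5
Step 3: 100 μL brought to 0.4 mL → factor 400/100 = 4
Step 4: 5-fold → factor 5
Overall dilution factor = 8 × 12.5 × 4 × 5 = 2000
Stock = 4.00 nM × 2000 = 8000 nM = 8.00 μM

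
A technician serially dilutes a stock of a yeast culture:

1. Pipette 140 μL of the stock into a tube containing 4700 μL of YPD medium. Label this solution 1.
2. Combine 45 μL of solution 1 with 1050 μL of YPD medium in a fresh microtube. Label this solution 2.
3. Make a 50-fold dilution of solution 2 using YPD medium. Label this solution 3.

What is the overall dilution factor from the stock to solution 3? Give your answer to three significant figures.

Step 1: 140 μL + 4700 μL = 4840 μL total → factor 4840/140 = 34.571
Step 2: 45 μL + 1050 μL = 1095 μL total → factor 1095/45 = 24.333
Step 3: 50-fold → factor 50
Overall dilution factor = 34.571 × 24.333 × 50 = 42062

4.21 × 10^4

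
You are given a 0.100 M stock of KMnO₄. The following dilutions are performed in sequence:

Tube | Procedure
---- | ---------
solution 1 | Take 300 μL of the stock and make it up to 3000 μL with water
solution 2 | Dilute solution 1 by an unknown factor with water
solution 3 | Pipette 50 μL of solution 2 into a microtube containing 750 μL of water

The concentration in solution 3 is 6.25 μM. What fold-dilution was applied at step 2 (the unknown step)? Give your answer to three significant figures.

100-fold

Step 1: 300 μL brought to 3000 μL → factor 3000/300 = 10
Step 2: unknown factor x
Step 3: 50 μL + 750 μL = 800 μL total → factor 800/50 = 16
Product of known-step factors = 160
Overall factor = 0.100 M / (6.25 μM) = 16000
x = 16000 / 160 = 100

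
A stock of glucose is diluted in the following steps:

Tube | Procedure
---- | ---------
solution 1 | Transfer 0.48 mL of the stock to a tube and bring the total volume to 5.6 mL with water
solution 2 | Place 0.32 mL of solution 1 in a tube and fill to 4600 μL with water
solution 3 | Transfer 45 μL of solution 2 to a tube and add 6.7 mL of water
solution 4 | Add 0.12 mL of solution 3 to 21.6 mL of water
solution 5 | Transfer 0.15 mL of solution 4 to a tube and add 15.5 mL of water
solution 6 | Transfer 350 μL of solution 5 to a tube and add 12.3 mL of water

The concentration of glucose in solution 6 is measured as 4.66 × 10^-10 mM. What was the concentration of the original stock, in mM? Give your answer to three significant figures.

Step 1: 0.48 mL brought to 5.6 mL → factor 5.6/0.48 = 11.667
Step 2: 0.32 mL brought to 4600 μL → factor 4.6/0.32 = 14.375
Step 3: 45 μL + 6.7 mL = 6745 μL total → factor 6745/45 = 149.89
Step 4: 0.12 mL + 21.6 mL = 21.72 mL total → factor 21.72/0.12 = 181
Step 5: 0.15 mL + 15.5 mL = 15.65 mL total → factor 15.65/0.15 = 104.33
Step 6: 350 μL + 12.3 mL = 12650 μL total → factor 12650/350 = 36.143
Overall dilution factor = 11.667 × 14.375 × 149.89 × 181 × 104.33 × 36.143 = 1.7157 × 10^10
Stock = 4.66 × 10^-10 mM × 1.7157 × 10^10 = 8.00 mM

8.00 mM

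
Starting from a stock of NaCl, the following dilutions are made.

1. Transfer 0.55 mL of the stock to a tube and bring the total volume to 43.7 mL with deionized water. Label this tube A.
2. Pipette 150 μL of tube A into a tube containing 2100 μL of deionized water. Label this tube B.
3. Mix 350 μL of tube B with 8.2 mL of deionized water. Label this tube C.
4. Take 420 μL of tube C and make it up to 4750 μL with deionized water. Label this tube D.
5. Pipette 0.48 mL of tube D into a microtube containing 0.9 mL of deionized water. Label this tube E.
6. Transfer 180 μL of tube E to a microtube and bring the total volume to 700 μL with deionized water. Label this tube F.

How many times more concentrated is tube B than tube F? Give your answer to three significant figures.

3.09 × 10^3

Step 1: 0.55 mL brought to 43.7 mL → factor 43.7/0.55 = 79.455
Step 2: 150 μL + 2100 μL = 2250 μL total → factor 2250/150 = 15
Step 3: 350 μL + 8.2 mL = 8550 μL total → factor 8550/350 = 24.429
Step 4: 420 μL brought to 4750 μL → factor 4750/420 = 11.31
Step 5: 0.48 mL + 0.9 mL = 1.38 mL total → factor 1.38/0.48 = 2.875
Step 6: 180 μL brought to 700 μL → factor 700/180 = 3.8889
Dilution factor to tube B = 1191.8; to tube F = 3.6814 × 10^6
[tube B]/[tube F] = (factor to tube F)/(factor to tube B) = 3.6814 × 10^6/1191.8 = 3.09 × 10^3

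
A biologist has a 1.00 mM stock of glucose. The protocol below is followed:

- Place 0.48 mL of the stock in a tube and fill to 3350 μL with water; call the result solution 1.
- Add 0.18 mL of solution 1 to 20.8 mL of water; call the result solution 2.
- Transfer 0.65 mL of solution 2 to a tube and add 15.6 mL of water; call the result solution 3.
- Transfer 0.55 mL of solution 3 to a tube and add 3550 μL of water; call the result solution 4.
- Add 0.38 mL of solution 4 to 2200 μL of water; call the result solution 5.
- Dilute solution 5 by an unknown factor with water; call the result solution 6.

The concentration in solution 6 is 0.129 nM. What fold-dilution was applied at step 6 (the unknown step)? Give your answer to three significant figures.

Step 1: 0.48 mL brought to 3350 μL → factor 3.35/0.48 = 6.9792
Step 2: 0.18 mL + 20.8 mL = 20.98 mL total → factor 20.98/0.18 = 116.56
Step 3: 0.65 mL + 15.6 mL = 16.25 mL total → factor 16.25/0.65 = 25
Step 4: 0.55 mL + 3550 μL = 4.1 mL total → factor 4.1/0.55 = 7.4545
Step 5: 0.38 mL + 2200 μL = 2.58 mL total → factor 2.58/0.38 = 6.7895
Step 6: unknown factor x
Product of known-step factors = 1.0293 × 10^6
Overall factor = 1.00 mM / (0.129 nM) = 7.7519 × 10^6
x = 7.7519 × 10^6 / 1.0293 × 10^6 = 7.53

7.53-fold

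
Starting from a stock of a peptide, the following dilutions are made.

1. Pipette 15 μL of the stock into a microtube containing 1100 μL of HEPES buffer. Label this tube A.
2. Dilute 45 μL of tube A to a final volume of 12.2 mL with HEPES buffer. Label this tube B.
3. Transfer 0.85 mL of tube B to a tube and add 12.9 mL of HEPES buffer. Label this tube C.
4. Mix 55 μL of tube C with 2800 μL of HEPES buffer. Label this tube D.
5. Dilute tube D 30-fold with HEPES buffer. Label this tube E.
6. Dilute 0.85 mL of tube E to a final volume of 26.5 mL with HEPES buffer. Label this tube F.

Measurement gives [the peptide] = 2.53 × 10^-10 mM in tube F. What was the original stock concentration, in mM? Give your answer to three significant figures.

Step 1: 15 μL + 1100 μL = 1115 μL total → factor 1115/15 = 74.333
Step 2: 45 μL brought to 12.2 mL → factor 12200/45 = 271.11
Step 3: 0.85 mL + 12.9 mL = 13.75 mL total → factor 13.75/0.85 = 16.176
Step 4: 55 μL + 2800 μL = 2855 μL total → factor 2855/55 = 51.909
Step 5: 30-fold → factor 30
Step 6: 0.85 mL brought to 26.5 mL → factor 26.5/0.85 = 31.176
Overall dilution factor = 74.333 × 271.11 × 16.176 × 51.909 × 30 × 31.176 = 1.5827 × 10^10
Stock = 2.53 × 10^-10 mM × 1.5827 × 10^10 = 4.00 mM

4.00 mM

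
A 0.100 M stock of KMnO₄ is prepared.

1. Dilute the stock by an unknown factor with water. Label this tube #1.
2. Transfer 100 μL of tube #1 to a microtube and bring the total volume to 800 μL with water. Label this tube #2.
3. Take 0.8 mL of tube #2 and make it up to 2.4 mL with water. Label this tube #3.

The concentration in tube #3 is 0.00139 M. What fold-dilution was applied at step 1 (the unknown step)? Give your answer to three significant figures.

3.00-fold

Step 1: unknown factor x
Step 2: 100 μL brought to 800 μL → factor 800/100 = 8
Step 3: 0.8 mL brought to 2.4 mL → factor 2.4/0.8 = 3
Product of known-step factors = 24
Overall factor = 0.100 M / (0.00139 M) = 71.942
x = 71.942 / 24 = 3.00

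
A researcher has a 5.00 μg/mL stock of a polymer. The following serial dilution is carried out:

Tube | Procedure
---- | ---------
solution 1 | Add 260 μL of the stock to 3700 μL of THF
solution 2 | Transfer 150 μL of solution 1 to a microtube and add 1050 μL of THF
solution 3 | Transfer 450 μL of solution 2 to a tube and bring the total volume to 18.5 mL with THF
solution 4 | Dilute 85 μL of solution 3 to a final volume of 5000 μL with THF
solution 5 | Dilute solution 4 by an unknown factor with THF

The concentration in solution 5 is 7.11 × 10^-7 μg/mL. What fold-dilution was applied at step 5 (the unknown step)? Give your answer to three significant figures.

23.9-fold

Step 1: 260 μL + 3700 μL = 3960 μL total → factor 3960/260 = 15.231
Step 2: 150 μL + 1050 μL = 1200 μL total → factor 1200/150 = 8
Step 3: 450 μL brought to 18.5 mL → factor 18500/450 = 41.111
Step 4: 85 μL brought to 5000 μL → factor 5000/85 = 58.824
Step 5: unknown factor x
Product of known-step factors = 2.9466 × 10^5
Overall factor = 5.00 μg/mL / (7.11 × 10^-7 μg/mL) = 7.0323 × 10^6
x = 7.0323 × 10^6 / 2.9466 × 10^5 = 23.9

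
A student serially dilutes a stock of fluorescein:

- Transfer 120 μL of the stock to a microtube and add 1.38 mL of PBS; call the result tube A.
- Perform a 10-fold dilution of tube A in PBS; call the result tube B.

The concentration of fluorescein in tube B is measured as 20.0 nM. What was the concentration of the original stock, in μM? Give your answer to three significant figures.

Step 1: 120 μL + 1.38 mL = 1500 μL total → factor 1500/120 = 12.5
Step 2: 10-fold → factor 10
Overall dilution factor = 12.5 × 10 = 125
Stock = 20.0 nM × 125 = 2500 nM = 2.50 μM

2.50 μM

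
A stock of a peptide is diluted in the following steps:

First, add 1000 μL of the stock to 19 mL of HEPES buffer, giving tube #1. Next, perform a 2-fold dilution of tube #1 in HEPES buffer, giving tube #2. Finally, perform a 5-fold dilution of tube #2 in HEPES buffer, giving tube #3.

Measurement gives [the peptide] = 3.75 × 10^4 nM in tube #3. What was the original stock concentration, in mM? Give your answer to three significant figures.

Step 1: 1000 μL + 19 mL = 20000 μL total → factor 20000/1000 = 20
Step 2: 2-fold → factor 2
Step 3: 5-fold → factor 5
Overall dilution factor = 20 × 2 × 5 = 200
Stock = 3.75 × 10^4 nM × 200 = 7.500 × 10^6 nM = 7.50 mM

7.50 mM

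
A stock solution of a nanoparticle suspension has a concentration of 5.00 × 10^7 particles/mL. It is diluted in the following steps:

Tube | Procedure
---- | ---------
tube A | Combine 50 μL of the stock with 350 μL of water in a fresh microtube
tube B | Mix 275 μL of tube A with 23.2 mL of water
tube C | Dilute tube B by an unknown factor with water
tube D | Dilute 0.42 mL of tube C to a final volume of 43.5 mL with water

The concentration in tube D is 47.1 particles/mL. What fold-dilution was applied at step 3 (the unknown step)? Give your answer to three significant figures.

15.0-fold

Step 1: 50 μL + 350 μL = 400 μL total → factor 400/50 = 8
Step 2: 275 μL + 23.2 mL = 23475 μL total → factor 23475/275 = 85.364
Step 3: unknown factor x
Step 4: 0.42 mL brought to 43.5 mL → factor 43.5/0.42 = 103.57
Product of known-step factors = 70730
Overall factor = 5.00 × 10^7 particles/mL / (47.1 particles/mL) = 1.0616 × 10^6
x = 1.0616 × 10^6 / 70730 = 15.0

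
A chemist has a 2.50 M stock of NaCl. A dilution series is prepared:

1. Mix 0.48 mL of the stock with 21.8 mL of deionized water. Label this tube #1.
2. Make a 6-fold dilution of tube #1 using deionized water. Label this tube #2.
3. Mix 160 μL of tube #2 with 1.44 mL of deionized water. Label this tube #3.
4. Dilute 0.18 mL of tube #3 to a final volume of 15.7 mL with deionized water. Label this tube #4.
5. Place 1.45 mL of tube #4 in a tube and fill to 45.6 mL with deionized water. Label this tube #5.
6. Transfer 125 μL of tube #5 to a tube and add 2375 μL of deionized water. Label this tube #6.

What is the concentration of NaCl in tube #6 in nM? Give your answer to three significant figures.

Step 1: 0.48 mL + 21.8 mL = 22.28 mL total → factor 22.28/0.48 = 46.417
Step 2: 6-fold → factor 6
Step 3: 160 μL + 1.44 mL = 1600 μL total → factor 1600/160 = 10
Step 4: 0.18 mL brought to 15.7 mL → factor 15.7/0.18 = 87.222
Step 5: 1.45 mL brought to 45.6 mL → factor 45.6/1.45 = 31.448
Step 6: 125 μL + 2375 μL = 2500 μL total → factor 2500/125 = 20
Overall dilution factor = 46.417 × 6 × 10 × 87.222 × 31.448 × 20 = 1.5278 × 10^8
Final = 2.50 M / 1.5278 × 10^8 = 1.636 × 10^-8 M = 16.4 nM

16.4 nM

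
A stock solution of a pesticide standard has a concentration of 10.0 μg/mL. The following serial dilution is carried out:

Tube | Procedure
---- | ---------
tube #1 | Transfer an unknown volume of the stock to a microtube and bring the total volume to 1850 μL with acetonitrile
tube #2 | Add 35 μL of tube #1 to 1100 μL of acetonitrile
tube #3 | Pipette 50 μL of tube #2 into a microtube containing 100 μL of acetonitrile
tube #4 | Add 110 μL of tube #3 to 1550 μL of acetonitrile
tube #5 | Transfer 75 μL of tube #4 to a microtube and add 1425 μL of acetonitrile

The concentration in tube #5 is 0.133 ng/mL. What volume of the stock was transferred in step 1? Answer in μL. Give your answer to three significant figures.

722 μL

Step 1: v brought to 1850 μL → factor = 1850 μL/v
Step 2: 35 μL + 1100 μL = 1135 μL total → factor 1135/35 = 32.429
Step 3: 50 μL + 100 μL = 150 μL total → factor 150/50 = 3
Step 4: 110 μL + 1550 μL = 1660 μL total → factor 1660/110 = 15.091
Step 5: 75 μL + 1425 μL = 1500 μL total → factor 1500/75 = 20
Product of known-step factors = 29363
Overall factor = 10.0 μg/mL / (0.133 ng/mL) = 75188
Step-1 factor = 75188 / 29363 = 2.5607
v = 1850 μL / 2.5607 = 722 μL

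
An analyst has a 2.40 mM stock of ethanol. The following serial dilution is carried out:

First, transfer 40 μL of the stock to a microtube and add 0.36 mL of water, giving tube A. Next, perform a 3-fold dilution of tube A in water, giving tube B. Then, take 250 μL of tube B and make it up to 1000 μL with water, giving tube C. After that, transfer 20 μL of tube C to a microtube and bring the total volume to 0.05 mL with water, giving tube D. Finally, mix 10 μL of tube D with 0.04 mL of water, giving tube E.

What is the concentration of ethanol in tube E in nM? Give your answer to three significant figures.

Step 1: 40 μL + 0.36 mL = 400 μL total → factor 400/40 = 10
Step 2: 3-fold → factor 3
Step 3: 250 μL brought to 1000 μL → factor 1000/250 = 4
Step 4: 20 μL brought to 0.05 mL → factor 50/20 = 2.5
Step 5: 10 μL + 0.04 mL = 50 μL total → factor 50/10 = 5
Overall dilution factor = 10 × 3 × 4 × 2.5 × 5 = 1500
Final = 2.40 mM / 1500 = 0.001600 mM = 1.60 × 10^3 nM

1.60 × 10^3 nM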